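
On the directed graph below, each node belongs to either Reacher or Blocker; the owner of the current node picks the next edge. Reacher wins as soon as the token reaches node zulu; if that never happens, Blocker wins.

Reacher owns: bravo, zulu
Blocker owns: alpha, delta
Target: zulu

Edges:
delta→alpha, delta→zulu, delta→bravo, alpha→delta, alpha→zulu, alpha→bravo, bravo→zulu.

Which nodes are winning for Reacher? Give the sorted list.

bravo, zulu

A0 = {zulu}
A1: add {bravo} — bravo (Reacher) has bravo→zulu.
A2 = A1; e.g. delta (Blocker) can still go to alpha. Fixed point.
Reacher's winning region = {bravo, zulu}.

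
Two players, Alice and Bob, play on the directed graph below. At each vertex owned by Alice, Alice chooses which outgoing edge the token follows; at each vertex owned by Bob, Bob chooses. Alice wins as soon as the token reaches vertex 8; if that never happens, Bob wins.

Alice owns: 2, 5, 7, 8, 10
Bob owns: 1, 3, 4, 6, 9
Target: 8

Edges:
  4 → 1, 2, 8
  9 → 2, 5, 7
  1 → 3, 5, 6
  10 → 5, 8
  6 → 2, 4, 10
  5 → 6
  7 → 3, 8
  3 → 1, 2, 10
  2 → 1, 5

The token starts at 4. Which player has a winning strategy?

A0 = {8}
A1: add {7, 10} — 7 (Alice) has 7→8; 10 (Alice) has 10→8.
A2 = A1; e.g. 1 (Bob) can still go to 3. Fixed point.
4 never enters the attractor, so Bob can avoid the target forever.

Bob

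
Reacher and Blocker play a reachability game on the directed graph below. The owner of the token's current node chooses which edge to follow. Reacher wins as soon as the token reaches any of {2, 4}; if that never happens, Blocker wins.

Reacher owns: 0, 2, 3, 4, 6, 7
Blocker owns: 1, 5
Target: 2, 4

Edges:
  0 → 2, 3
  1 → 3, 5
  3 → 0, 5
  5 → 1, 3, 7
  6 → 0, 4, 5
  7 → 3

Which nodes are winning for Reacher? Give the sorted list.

0, 2, 3, 4, 6, 7

A0 = {2, 4}
A1: add {0, 6} — 0 (Reacher) has 0→2; 6 (Reacher) has 6→4.
A2: add {3} — 3 (Reacher) has 3→0.
A3: add {7} — 7 (Reacher) has 7→3.
A4 = A3; e.g. 1 (Blocker) can still go to 5. Fixed point.
Reacher's winning region = {0, 2, 3, 4, 6, 7}.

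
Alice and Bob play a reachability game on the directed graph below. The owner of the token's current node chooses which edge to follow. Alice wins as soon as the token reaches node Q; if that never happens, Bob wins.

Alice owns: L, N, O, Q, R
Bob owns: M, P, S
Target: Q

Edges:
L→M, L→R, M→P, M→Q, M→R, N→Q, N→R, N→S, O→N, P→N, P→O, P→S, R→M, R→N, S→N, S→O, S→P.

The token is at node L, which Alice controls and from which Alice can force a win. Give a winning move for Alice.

R

A0 = {Q}
A1: add {N} — N (Alice) has N→Q.
A2: add {O, R} — O (Alice) has O→N; R (Alice) has R→N.
A3: add {L} — L (Alice) has L→R.
A4 = A3; e.g. M (Bob) can still go to P. Fixed point.
From L, successor R is in the attractor (rank 2); the other successor M is not.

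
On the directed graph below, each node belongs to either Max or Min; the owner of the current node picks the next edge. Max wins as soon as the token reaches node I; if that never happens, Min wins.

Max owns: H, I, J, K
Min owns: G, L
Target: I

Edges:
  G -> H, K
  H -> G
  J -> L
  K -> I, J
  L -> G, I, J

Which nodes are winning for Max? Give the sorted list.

I, K

A0 = {I}
A1: add {K} — K (Max) has K→I.
A2 = A1; e.g. G (Min) can still go to H. Fixed point.
Max's winning region = {I, K}.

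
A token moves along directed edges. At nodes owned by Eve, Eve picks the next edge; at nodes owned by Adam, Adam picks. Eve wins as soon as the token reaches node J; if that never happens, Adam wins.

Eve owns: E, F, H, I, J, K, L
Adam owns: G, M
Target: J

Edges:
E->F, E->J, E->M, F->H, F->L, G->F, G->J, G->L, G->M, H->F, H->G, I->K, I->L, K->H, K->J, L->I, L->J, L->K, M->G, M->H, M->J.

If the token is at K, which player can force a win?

A0 = {J}
A1: add {E, K, L} — E (Eve) has E→J; K (Eve) has K→J; L (Eve) has L→J.
K ∈ A1, so Eve can force the target.

Eve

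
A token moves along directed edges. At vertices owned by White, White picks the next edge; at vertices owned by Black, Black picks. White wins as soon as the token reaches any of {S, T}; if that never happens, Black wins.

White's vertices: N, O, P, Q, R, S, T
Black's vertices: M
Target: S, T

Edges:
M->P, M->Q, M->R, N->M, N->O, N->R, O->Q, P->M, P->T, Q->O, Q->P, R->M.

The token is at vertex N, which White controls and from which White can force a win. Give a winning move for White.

A0 = {S, T}
A1: add {P} — P (White) has P→T.
A2: add {Q} — Q (White) has Q→P.
A3: add {O} — O (White) has O→Q.
A4: add {N} — N (White) has N→O.
A5 = A4; e.g. M (Black) can still go to R. Fixed point.
From N, successor O is in the attractor (rank 3); the other successors M, R are not.

O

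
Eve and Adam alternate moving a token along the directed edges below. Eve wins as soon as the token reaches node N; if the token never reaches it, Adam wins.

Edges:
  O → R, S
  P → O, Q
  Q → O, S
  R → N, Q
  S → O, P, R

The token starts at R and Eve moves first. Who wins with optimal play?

Eve

Track states (vertex, player-to-move).
A0 = {(N,Eve), (N,Adam)}
A1: add {(R,Eve)}.
(R,Eve) ∈ A1 ⇒ Eve forces the target.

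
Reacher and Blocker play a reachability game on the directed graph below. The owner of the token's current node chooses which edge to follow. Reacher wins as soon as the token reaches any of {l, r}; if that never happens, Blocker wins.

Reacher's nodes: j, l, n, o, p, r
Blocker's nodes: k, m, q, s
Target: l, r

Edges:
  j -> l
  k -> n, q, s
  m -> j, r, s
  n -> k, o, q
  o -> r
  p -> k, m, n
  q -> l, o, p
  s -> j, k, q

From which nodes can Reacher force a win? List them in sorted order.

j, l, n, o, p, q, r

A0 = {l, r}
A1: add {j, o} — j (Reacher) has j→l; o (Reacher) has o→r.
A2: add {n} — n (Reacher) has n→o.
A3: add {p} — p (Reacher) has p→n.
A4: add {q} — q (Blocker): all of {l, o, p} already in.
A5 = A4; e.g. k (Blocker) can still go to s. Fixed point.
Reacher's winning region = {j, l, n, o, p, q, r}.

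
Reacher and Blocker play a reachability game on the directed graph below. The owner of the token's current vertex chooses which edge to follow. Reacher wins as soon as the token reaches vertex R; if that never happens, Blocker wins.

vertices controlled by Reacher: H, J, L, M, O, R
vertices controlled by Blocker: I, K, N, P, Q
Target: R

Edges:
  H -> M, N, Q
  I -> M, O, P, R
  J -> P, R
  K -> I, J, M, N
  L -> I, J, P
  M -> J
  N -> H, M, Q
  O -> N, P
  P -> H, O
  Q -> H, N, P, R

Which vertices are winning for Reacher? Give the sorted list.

H, J, L, M, R

A0 = {R}
A1: add {J} — J (Reacher) has J→R.
A2: add {L, M} — L (Reacher) has L→J; M (Reacher) has M→J.
A3: add {H} — H (Reacher) has H→M.
A4 = A3; e.g. I (Blocker) can still go to O. Fixed point.
Reacher's winning region = {H, J, L, M, R}.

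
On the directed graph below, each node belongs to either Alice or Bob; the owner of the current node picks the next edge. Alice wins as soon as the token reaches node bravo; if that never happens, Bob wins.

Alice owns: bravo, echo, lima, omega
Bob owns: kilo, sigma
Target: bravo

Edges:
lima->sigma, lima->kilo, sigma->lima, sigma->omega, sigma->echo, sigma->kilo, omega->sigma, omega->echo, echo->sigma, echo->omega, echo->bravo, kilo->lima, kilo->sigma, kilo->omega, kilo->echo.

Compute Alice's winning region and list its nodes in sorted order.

A0 = {bravo}
A1: add {echo} — echo (Alice) has echo→bravo.
A2: add {omega} — omega (Alice) has omega→echo.
A3 = A2; e.g. lima (Alice) has no edge into A2. Fixed point.
Alice's winning region = {bravo, echo, omega}.

bravo, echo, omega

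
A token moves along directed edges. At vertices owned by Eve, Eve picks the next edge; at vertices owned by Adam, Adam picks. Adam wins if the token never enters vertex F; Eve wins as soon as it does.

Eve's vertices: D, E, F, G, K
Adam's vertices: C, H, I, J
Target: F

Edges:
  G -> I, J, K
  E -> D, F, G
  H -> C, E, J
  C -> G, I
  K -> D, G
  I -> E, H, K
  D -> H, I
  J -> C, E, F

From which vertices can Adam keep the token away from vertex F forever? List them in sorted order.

C, D, G, H, I, J, K

A0 = {F}
A1: add {E} — E (Eve) has E→F.
A2 = A1; e.g. C (Adam) can still go to G. Fixed point.
Eve's attractor = {E, F}; Adam avoids the target exactly from the complement.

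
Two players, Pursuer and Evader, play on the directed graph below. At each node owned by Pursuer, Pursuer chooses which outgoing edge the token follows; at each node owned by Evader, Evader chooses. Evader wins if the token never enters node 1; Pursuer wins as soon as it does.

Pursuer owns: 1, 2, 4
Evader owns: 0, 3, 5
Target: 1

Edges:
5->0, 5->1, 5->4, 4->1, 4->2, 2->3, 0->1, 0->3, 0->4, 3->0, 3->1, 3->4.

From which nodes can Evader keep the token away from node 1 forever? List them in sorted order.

0, 2, 3, 5

A0 = {1}
A1: add {4} — 4 (Pursuer) has 4→1.
A2 = A1; e.g. 0 (Evader) can still go to 3. Fixed point.
Pursuer's attractor = {1, 4}; Evader avoids the target exactly from the complement.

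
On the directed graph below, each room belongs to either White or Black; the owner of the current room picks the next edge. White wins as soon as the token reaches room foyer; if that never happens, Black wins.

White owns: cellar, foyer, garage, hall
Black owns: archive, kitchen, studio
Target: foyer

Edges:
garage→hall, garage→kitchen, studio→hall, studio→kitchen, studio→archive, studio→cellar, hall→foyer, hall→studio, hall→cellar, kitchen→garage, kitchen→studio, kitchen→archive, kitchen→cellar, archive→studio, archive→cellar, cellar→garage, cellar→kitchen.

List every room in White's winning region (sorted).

cellar, foyer, garage, hall

A0 = {foyer}
A1: add {hall} — hall (White) has hall→foyer.
A2: add {garage} — garage (White) has garage→hall.
A3: add {cellar} — cellar (White) has cellar→garage.
A4 = A3; e.g. studio (Black) can still go to kitchen. Fixed point.
White's winning region = {cellar, foyer, garage, hall}.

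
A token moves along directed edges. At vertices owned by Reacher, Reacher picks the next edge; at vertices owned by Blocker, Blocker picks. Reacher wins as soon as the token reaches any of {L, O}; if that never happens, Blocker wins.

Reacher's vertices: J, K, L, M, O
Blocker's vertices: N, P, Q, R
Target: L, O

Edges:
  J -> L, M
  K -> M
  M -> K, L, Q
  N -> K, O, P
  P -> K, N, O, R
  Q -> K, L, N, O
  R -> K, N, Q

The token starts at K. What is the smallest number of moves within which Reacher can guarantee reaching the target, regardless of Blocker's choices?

A0 = {L, O}
A1: add {J, M} — J (Reacher) has J→L; M (Reacher) has M→L.
A2: add {K} — K (Reacher) has K→M.
A3 = A2; e.g. N (Blocker) can still go to P. Fixed point.
K enters the attractor at level 2, so Reacher can force the target in 2 moves from there.

2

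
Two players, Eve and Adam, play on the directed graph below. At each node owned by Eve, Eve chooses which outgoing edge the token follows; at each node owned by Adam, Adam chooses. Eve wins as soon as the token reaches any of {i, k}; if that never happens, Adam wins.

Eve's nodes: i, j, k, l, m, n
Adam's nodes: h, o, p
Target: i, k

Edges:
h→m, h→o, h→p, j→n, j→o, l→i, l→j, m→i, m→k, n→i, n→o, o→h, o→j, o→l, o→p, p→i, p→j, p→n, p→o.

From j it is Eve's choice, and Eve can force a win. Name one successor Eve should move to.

n

A0 = {i, k}
A1: add {l, m, n} — l (Eve) has l→i; m (Eve) has m→i; n (Eve) has n→i.
A2: add {j} — j (Eve) has j→n.
A3 = A2; e.g. h (Adam) can still go to o. Fixed point.
From j, successor n is in the attractor (rank 1); the other successor o is not.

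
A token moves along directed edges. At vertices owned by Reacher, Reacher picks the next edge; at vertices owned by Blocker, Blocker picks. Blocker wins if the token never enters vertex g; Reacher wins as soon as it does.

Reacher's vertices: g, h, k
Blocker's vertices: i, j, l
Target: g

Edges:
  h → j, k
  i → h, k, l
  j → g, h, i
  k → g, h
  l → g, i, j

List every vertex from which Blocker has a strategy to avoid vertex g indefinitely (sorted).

i, j, l

A0 = {g}
A1: add {k} — k (Reacher) has k→g.
A2: add {h} — h (Reacher) has h→k.
A3 = A2; e.g. i (Blocker) can still go to l. Fixed point.
Reacher's attractor = {g, h, k}; Blocker avoids the target exactly from the complement.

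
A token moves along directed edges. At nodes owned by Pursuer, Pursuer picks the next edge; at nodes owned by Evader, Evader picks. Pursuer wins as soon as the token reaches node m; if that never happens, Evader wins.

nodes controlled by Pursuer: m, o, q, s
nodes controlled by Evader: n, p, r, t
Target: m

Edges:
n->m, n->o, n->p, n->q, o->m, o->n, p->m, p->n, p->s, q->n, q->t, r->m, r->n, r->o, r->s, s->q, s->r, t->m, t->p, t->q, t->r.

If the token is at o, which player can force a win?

A0 = {m}
A1: add {o} — o (Pursuer) has o→m.
A2 = A1; e.g. n (Evader) can still go to p. Fixed point.
o ∈ A1, so Pursuer can force the target.

Pursuer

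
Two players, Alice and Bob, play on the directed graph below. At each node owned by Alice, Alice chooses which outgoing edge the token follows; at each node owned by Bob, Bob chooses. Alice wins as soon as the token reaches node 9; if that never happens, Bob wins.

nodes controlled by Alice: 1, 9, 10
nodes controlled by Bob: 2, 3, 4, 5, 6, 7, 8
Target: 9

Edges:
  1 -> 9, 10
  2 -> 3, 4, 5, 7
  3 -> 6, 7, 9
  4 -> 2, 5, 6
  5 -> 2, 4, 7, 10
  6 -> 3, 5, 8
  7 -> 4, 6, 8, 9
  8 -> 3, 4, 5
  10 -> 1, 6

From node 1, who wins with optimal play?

A0 = {9}
A1: add {1} — 1 (Alice) has 1→9.
1 ∈ A1, so Alice can force the target.

Alice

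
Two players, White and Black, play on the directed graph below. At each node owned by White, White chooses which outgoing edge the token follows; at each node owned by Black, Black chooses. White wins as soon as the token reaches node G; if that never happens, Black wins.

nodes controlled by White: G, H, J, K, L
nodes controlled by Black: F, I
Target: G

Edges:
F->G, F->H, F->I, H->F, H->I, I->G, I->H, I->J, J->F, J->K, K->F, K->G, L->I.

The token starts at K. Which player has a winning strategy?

A0 = {G}
A1: add {K} — K (White) has K→G.
K ∈ A1, so White can force the target.

White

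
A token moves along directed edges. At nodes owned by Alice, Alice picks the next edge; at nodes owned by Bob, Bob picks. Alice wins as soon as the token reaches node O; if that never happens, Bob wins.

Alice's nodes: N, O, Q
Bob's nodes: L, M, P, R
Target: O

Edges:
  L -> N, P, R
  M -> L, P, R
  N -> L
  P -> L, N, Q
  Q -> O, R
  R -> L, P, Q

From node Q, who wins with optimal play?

Alice

A0 = {O}
A1: add {Q} — Q (Alice) has Q→O.
A2 = A1; e.g. L (Bob) can still go to N. Fixed point.
Q ∈ A1, so Alice can force the target.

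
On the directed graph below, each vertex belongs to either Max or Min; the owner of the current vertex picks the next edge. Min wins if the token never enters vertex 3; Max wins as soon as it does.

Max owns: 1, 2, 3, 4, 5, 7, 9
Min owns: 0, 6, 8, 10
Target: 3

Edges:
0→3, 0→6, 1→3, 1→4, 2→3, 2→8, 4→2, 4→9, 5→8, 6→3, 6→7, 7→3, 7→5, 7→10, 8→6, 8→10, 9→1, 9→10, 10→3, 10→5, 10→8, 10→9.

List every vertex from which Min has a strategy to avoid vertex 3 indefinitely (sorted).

A0 = {3}
A1: add {1, 2, 7} — 1 (Max) has 1→3; 2 (Max) has 2→3; 7 (Max) has 7→3.
A2: add {4, 6, 9} — 4 (Max) has 4→2; 6 (Min): all of {3, 7} already in; 9 (Max) has 9→1.
A3: add {0} — 0 (Min): all of {3, 6} already in.
A4 = A3; e.g. 5 (Max) has no edge into A3. Fixed point.
Max's attractor = {0, 1, 2, 3, 4, 6, 7, 9}; Min avoids the target exactly from the complement.

5, 8, 10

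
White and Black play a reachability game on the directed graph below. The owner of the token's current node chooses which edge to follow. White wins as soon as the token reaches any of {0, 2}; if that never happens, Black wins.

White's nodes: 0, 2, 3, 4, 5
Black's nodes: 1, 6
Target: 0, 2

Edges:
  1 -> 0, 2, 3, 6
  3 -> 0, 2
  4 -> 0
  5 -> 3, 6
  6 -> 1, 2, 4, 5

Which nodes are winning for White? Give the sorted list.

A0 = {0, 2}
A1: add {3, 4} — 3 (White) has 3→0; 4 (White) has 4→0.
A2: add {5} — 5 (White) has 5→3.
A3 = A2; e.g. 1 (Black) can still go to 6. Fixed point.
White's winning region = {0, 2, 3, 4, 5}.

0, 2, 3, 4, 5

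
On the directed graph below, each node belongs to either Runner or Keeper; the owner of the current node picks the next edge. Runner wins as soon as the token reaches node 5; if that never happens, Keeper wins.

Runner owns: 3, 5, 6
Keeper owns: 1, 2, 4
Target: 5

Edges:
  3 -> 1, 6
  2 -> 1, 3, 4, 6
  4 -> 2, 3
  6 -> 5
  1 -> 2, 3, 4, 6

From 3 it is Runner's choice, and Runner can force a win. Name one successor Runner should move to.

A0 = {5}
A1: add {6} — 6 (Runner) has 6→5.
A2: add {3} — 3 (Runner) has 3→6.
A3 = A2; e.g. 1 (Keeper) can still go to 2. Fixed point.
From 3, successor 6 is in the attractor (rank 1); the other successor 1 is not.

6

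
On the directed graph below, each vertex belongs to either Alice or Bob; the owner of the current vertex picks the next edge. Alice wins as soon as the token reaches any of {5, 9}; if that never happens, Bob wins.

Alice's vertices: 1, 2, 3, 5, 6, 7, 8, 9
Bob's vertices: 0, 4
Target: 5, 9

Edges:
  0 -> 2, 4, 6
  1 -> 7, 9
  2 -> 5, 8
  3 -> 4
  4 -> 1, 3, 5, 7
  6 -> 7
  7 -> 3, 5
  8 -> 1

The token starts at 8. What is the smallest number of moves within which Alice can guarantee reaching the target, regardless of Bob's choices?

A0 = {5, 9}
A1: add {1, 2, 7} — 1 (Alice) has 1→9; 2 (Alice) has 2→5; 7 (Alice) has 7→5.
A2: add {6, 8} — 6 (Alice) has 6→7; 8 (Alice) has 8→1.
A3 = A2; e.g. 0 (Bob) can still go to 4. Fixed point.
8 enters the attractor at level 2, so Alice can force the target in 2 moves from there.

2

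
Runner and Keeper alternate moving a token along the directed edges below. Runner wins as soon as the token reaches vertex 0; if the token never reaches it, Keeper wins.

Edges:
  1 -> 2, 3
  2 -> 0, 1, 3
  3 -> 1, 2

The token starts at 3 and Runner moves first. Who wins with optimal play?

Track states (vertex, player-to-move).
A0 = {(0,Runner), (0,Keeper)}
A1: add {(2,Runner)}.
A2 = A1; e.g. (1,Runner) stays out. (3,Runner) never enters ⇒ Keeper avoids the target.

Keeper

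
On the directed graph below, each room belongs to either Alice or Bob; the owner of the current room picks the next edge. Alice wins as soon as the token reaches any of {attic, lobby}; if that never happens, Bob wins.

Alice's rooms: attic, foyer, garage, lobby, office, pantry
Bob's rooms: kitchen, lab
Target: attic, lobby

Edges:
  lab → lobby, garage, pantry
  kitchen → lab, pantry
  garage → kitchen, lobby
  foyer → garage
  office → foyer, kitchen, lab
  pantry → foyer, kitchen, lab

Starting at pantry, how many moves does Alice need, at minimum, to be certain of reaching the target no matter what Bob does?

A0 = {attic, lobby}
A1: add {garage} — garage (Alice) has garage→lobby.
A2: add {foyer} — foyer (Alice) has foyer→garage.
A3: add {office, pantry} — pantry (Alice) has pantry→foyer; office (Alice) has office→foyer.
pantry enters the attractor at level 3, so Alice can force the target in 3 moves from there.

3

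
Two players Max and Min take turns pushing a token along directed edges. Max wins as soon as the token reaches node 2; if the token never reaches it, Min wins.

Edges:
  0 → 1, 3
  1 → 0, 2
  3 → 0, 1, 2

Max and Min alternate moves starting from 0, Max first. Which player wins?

Min

Track states (vertex, player-to-move).
A0 = {(2,Max), (2,Min)}
A1: add {(1,Max), (3,Max)}.
A2: add {(0,Min)}.
A3 = A2; e.g. (0,Max) stays out. (0,Max) never enters ⇒ Min avoids the target.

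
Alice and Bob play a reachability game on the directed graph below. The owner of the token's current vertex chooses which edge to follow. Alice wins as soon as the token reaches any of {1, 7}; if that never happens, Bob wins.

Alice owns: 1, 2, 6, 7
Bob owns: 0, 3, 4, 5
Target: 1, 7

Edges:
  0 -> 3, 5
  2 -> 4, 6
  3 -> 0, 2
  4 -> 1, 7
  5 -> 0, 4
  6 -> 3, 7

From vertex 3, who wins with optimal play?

A0 = {1, 7}
A1: add {4, 6} — 4 (Bob): all of {1, 7} already in; 6 (Alice) has 6→7.
A2: add {2} — 2 (Alice) has 2→4.
A3 = A2; e.g. 0 (Bob) can still go to 3. Fixed point.
3 never enters the attractor, so Bob can avoid the target forever.

Bob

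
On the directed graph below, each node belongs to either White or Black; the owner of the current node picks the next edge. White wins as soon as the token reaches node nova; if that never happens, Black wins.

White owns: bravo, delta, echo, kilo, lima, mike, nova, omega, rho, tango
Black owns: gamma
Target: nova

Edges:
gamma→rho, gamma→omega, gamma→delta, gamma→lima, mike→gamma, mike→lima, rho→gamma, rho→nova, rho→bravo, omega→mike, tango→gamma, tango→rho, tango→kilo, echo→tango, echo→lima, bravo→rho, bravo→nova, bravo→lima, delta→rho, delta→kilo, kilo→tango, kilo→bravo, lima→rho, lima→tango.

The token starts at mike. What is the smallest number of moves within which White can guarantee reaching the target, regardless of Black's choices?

3

A0 = {nova}
A1: add {bravo, rho} — rho (White) has rho→nova; bravo (White) has bravo→nova.
A2: add {delta, kilo, lima, tango} — tango (White) has tango→rho; delta (White) has delta→rho; kilo (White) has kilo→bravo; lima (White) has lima→rho.
A3: add {echo, mike} — mike (White) has mike→lima; echo (White) has echo→tango.
mike enters the attractor at level 3, so White can force the target in 3 moves from there.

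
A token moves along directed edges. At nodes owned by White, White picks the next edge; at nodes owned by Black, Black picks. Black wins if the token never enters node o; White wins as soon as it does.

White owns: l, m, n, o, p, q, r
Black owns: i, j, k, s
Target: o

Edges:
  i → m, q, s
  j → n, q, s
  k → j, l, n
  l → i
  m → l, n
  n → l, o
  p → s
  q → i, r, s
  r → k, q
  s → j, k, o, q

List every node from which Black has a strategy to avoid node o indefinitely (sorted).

i, j, k, l, p, q, r, s

A0 = {o}
A1: add {n} — n (White) has n→o.
A2: add {m} — m (White) has m→n.
A3 = A2; e.g. i (Black) can still go to q. Fixed point.
White's attractor = {m, n, o}; Black avoids the target exactly from the complement.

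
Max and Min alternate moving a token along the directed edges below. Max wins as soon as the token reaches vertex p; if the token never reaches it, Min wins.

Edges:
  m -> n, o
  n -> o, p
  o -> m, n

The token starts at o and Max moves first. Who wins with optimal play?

Track states (vertex, player-to-move).
A0 = {(p,Max), (p,Min)}
A1: add {(n,Max)}.
A2 = A1; e.g. (m,Max) stays out. (o,Max) never enters ⇒ Min avoids the target.

Min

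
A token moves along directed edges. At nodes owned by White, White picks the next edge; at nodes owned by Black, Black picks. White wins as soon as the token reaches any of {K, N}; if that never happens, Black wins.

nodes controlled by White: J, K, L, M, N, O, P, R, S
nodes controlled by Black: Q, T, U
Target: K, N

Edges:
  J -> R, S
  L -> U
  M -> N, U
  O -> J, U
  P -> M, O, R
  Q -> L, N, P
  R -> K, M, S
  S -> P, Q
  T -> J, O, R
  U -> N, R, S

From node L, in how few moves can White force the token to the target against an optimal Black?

5

A0 = {K, N}
A1: add {M, R} — M (White) has M→N; R (White) has R→K.
A2: add {J, P} — J (White) has J→R; P (White) has P→M.
A3: add {O, S} — O (White) has O→J; S (White) has S→P.
A4: add {T, U} — T (Black): all of {J, O, R} already in; U (Black): all of {N, R, S} already in.
A5: add {L} — L (White) has L→U.
L enters the attractor at level 5, so White can force the target in 5 moves from there.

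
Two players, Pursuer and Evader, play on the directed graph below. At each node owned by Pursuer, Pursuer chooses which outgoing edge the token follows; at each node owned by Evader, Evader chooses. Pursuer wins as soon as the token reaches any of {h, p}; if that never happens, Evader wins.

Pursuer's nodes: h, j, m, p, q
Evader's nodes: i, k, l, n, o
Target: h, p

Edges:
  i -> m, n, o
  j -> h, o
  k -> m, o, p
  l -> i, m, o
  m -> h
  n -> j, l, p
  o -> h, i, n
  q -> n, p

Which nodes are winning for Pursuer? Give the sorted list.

h, j, m, p, q

A0 = {h, p}
A1: add {j, m, q} — j (Pursuer) has j→h; m (Pursuer) has m→h; q (Pursuer) has q→p.
A2 = A1; e.g. i (Evader) can still go to n. Fixed point.
Pursuer's winning region = {h, j, m, p, q}.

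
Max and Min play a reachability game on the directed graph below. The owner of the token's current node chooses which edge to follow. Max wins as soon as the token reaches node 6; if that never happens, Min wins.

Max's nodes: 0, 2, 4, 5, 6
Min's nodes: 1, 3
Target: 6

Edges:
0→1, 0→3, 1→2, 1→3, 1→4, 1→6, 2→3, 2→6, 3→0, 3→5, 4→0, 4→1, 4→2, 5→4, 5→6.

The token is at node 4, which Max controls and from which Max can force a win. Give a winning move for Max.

2

A0 = {6}
A1: add {2, 5} — 2 (Max) has 2→6; 5 (Max) has 5→6.
A2: add {4} — 4 (Max) has 4→2.
A3 = A2; e.g. 0 (Max) has no edge into A2. Fixed point.
From 4, successor 2 is in the attractor (rank 1); the other successors 0, 1 are not.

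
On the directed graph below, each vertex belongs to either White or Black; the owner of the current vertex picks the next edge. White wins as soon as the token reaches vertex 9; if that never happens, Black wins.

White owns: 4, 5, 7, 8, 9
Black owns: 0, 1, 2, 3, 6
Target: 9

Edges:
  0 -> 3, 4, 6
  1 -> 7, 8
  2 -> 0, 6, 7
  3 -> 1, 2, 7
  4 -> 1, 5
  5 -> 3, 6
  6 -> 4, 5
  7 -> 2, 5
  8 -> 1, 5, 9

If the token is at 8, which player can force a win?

White

A0 = {9}
A1: add {8} — 8 (White) has 8→9.
A2 = A1; e.g. 0 (Black) can still go to 3. Fixed point.
8 ∈ A1, so White can force the target.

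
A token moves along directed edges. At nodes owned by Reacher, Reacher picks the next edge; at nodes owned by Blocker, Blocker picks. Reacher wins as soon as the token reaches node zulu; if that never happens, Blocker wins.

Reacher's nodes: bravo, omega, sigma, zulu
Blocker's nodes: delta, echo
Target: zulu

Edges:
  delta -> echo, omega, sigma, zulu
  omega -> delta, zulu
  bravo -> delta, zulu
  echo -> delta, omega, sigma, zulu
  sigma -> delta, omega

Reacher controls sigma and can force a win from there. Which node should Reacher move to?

omega

A0 = {zulu}
A1: add {bravo, omega} — bravo (Reacher) has bravo→zulu; omega (Reacher) has omega→zulu.
A2: add {sigma} — sigma (Reacher) has sigma→omega.
A3 = A2; e.g. delta (Blocker) can still go to echo. Fixed point.
From sigma, successor omega is in the attractor (rank 1); the other successor delta is not.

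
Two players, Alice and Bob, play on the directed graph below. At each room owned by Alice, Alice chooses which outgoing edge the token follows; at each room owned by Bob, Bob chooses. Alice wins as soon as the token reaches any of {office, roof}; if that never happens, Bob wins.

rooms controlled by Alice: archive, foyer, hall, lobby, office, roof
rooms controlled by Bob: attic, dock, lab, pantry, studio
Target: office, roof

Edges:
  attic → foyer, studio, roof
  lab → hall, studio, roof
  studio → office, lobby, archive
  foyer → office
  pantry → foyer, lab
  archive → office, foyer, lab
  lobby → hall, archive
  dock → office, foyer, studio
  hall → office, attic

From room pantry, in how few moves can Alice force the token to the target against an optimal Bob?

A0 = {office, roof}
A1: add {archive, foyer, hall} — hall (Alice) has hall→office; foyer (Alice) has foyer→office; archive (Alice) has archive→office.
A2: add {lobby} — lobby (Alice) has lobby→hall.
A3: add {studio} — studio (Bob): all of {office, lobby, archive} already in.
A4: add {attic, dock, lab} — dock (Bob): all of {office, foyer, studio} already in; lab (Bob): all of {hall, studio, roof} already in; attic (Bob): all of {foyer, studio, roof} already in.
A5: add {pantry} — pantry (Bob): all of {foyer, lab} already in.
A5 = all vertices. Fixed point.
pantry enters the attractor at level 5, so Alice can force the target in 5 moves from there.

5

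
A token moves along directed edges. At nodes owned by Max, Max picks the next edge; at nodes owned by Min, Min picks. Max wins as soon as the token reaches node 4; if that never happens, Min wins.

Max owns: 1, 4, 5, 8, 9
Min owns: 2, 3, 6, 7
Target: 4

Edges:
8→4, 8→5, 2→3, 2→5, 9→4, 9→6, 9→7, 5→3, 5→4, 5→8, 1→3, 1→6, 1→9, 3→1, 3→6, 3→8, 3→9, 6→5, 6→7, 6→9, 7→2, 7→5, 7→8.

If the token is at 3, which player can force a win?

Min

A0 = {4}
A1: add {5, 8, 9} — 5 (Max) has 5→4; 8 (Max) has 8→4; 9 (Max) has 9→4.
A2: add {1} — 1 (Max) has 1→9.
A3 = A2; e.g. 2 (Min) can still go to 3. Fixed point.
3 never enters the attractor, so Min can avoid the target forever.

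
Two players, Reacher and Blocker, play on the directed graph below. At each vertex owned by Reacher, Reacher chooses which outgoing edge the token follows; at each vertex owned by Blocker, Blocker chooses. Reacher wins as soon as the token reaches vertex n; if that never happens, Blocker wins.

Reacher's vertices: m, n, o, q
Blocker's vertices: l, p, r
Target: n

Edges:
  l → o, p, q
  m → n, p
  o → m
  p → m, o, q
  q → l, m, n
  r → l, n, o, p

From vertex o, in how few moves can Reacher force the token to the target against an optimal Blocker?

A0 = {n}
A1: add {m, q} — m (Reacher) has m→n; q (Reacher) has q→n.
A2: add {o} — o (Reacher) has o→m.
o enters the attractor at level 2, so Reacher can force the target in 2 moves from there.

2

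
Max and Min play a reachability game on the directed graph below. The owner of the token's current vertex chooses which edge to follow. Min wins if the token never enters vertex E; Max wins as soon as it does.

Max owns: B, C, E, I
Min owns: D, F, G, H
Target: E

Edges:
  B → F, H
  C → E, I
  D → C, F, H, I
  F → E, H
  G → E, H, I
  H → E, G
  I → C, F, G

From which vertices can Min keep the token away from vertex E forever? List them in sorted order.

A0 = {E}
A1: add {C} — C (Max) has C→E.
A2: add {I} — I (Max) has I→C.
A3 = A2; e.g. B (Max) has no edge into A2. Fixed point.
Max's attractor = {C, E, I}; Min avoids the target exactly from the complement.

B, D, F, G, H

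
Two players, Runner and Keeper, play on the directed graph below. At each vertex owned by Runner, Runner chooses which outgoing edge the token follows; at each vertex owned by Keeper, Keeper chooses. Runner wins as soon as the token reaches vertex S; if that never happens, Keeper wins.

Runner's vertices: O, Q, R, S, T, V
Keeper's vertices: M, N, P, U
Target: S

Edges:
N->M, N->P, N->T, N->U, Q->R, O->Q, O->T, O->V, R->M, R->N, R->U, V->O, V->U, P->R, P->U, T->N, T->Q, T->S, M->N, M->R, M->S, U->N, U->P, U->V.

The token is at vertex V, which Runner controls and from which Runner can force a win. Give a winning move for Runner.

O

A0 = {S}
A1: add {T} — T (Runner) has T→S.
A2: add {O} — O (Runner) has O→T.
A3: add {V} — V (Runner) has V→O.
A4 = A3; e.g. M (Keeper) can still go to N. Fixed point.
From V, successor O is in the attractor (rank 2); the other successor U is not.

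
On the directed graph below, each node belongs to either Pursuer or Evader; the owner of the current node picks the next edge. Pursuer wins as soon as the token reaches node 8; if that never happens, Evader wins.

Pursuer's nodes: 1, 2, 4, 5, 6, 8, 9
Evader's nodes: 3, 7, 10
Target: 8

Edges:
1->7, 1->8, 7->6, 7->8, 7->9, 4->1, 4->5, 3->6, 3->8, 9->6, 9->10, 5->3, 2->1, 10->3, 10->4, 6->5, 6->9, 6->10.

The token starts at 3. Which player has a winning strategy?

A0 = {8}
A1: add {1} — 1 (Pursuer) has 1→8.
A2: add {2, 4} — 2 (Pursuer) has 2→1; 4 (Pursuer) has 4→1.
A3 = A2; e.g. 3 (Evader) can still go to 6. Fixed point.
3 never enters the attractor, so Evader can avoid the target forever.

Evader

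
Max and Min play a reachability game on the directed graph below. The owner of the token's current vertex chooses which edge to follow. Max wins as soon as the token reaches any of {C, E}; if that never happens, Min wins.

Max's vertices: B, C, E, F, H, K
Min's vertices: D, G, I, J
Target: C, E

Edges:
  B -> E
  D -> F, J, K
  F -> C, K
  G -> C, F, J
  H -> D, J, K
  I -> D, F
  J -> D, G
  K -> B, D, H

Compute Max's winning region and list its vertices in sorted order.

B, C, E, F, H, K

A0 = {C, E}
A1: add {B, F} — B (Max) has B→E; F (Max) has F→C.
A2: add {K} — K (Max) has K→B.
A3: add {H} — H (Max) has H→K.
A4 = A3; e.g. D (Min) can still go to J. Fixed point.
Max's winning region = {B, C, E, F, H, K}.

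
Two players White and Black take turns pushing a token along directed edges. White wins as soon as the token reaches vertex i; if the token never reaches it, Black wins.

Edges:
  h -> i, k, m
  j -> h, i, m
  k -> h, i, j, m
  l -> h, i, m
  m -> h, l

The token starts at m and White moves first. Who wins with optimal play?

Black

Track states (vertex, player-to-move).
A0 = {(i,White), (i,Black)}
A1: add {(h,White), (j,White), (k,White), (l,White)}.
A2: add {(m,Black)}.
A3 = A2; e.g. (h,Black) stays out. (m,White) never enters ⇒ Black avoids the target.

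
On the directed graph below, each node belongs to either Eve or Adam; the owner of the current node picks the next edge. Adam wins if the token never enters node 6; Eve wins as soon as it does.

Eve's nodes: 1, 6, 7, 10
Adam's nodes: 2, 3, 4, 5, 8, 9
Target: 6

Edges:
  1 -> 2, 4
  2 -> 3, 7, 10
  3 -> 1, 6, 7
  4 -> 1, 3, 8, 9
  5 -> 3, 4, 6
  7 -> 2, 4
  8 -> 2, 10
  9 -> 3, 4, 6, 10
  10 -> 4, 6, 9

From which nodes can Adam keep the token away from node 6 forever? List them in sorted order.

A0 = {6}
A1: add {10} — 10 (Eve) has 10→6.
A2 = A1; e.g. 1 (Eve) has no edge into A1. Fixed point.
Eve's attractor = {6, 10}; Adam avoids the target exactly from the complement.

1, 2, 3, 4, 5, 7, 8, 9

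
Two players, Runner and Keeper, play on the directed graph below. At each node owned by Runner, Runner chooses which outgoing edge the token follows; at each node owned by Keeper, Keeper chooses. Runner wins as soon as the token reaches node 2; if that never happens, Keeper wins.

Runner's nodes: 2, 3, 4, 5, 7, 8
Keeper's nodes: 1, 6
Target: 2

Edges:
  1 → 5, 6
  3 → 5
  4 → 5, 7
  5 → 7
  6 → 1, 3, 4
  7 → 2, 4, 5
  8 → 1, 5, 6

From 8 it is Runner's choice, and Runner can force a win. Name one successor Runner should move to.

A0 = {2}
A1: add {7} — 7 (Runner) has 7→2.
A2: add {4, 5} — 4 (Runner) has 4→7; 5 (Runner) has 5→7.
A3: add {3, 8} — 3 (Runner) has 3→5; 8 (Runner) has 8→5.
A4 = A3; e.g. 1 (Keeper) can still go to 6. Fixed point.
From 8, successor 5 is in the attractor (rank 2); the other successors 1, 6 are not.

5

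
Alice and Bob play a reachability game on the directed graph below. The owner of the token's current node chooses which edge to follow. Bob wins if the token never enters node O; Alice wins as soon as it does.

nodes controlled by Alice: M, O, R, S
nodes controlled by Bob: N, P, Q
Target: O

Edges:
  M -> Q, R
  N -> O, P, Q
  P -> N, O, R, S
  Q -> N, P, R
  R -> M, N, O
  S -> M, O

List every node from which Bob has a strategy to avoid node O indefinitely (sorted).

N, P, Q

A0 = {O}
A1: add {R, S} — R (Alice) has R→O; S (Alice) has S→O.
A2: add {M} — M (Alice) has M→R.
A3 = A2; e.g. N (Bob) can still go to P. Fixed point.
Alice's attractor = {M, O, R, S}; Bob avoids the target exactly from the complement.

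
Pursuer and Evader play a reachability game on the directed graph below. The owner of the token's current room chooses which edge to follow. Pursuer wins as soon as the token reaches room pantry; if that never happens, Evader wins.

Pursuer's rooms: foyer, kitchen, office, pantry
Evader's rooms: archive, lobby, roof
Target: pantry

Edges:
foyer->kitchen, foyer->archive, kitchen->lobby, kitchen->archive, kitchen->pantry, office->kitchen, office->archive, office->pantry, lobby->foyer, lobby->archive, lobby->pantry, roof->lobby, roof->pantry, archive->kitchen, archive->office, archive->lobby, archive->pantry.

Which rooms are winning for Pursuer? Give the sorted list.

foyer, kitchen, office, pantry

A0 = {pantry}
A1: add {kitchen, office} — kitchen (Pursuer) has kitchen→pantry; office (Pursuer) has office→pantry.
A2: add {foyer} — foyer (Pursuer) has foyer→kitchen.
A3 = A2; e.g. lobby (Evader) can still go to archive. Fixed point.
Pursuer's winning region = {foyer, kitchen, office, pantry}.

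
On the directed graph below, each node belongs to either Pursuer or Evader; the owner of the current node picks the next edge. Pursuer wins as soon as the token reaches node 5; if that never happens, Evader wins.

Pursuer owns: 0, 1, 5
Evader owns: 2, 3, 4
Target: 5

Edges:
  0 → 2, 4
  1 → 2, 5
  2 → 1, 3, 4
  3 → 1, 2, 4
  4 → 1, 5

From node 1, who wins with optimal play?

A0 = {5}
A1: add {1} — 1 (Pursuer) has 1→5.
1 ∈ A1, so Pursuer can force the target.

Pursuer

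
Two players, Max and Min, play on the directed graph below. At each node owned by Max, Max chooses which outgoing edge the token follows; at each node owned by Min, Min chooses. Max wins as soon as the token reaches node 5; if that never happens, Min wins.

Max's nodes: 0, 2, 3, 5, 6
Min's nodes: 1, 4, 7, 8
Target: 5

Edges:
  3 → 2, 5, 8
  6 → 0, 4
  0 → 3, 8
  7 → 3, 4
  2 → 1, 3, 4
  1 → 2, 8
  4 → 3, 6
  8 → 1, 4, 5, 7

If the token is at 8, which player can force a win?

Min

A0 = {5}
A1: add {3} — 3 (Max) has 3→5.
A2: add {0, 2} — 0 (Max) has 0→3; 2 (Max) has 2→3.
A3: add {6} — 6 (Max) has 6→0.
A4: add {4} — 4 (Min): all of {3, 6} already in.
A5: add {7} — 7 (Min): all of {3, 4} already in.
A6 = A5; e.g. 1 (Min) can still go to 8. Fixed point.
8 never enters the attractor, so Min can avoid the target forever.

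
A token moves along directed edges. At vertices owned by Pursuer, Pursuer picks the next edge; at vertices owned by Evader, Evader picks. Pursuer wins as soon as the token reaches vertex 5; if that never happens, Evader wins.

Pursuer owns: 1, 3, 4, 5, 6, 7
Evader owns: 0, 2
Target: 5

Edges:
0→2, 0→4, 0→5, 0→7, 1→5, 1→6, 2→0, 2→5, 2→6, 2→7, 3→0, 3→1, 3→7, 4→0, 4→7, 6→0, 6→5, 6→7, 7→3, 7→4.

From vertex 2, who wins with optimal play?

A0 = {5}
A1: add {1, 6} — 1 (Pursuer) has 1→5; 6 (Pursuer) has 6→5.
A2: add {3} — 3 (Pursuer) has 3→1.
A3: add {7} — 7 (Pursuer) has 7→3.
A4: add {4} — 4 (Pursuer) has 4→7.
A5 = A4; e.g. 0 (Evader) can still go to 2. Fixed point.
2 never enters the attractor, so Evader can avoid the target forever.

Evader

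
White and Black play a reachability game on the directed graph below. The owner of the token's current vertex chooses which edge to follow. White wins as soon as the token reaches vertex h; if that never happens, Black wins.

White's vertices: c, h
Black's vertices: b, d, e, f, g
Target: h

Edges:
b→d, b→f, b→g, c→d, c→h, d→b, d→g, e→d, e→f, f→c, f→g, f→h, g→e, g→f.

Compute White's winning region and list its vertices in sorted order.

A0 = {h}
A1: add {c} — c (White) has c→h.
A2 = A1; e.g. b (Black) can still go to d. Fixed point.
White's winning region = {c, h}.

c, h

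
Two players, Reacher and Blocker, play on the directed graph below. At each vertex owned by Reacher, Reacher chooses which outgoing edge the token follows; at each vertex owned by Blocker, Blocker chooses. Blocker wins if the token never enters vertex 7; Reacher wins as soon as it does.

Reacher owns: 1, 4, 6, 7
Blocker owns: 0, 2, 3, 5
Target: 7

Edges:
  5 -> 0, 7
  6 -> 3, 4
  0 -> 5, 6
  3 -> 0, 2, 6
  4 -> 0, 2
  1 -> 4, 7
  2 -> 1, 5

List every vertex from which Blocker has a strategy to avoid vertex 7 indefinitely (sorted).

A0 = {7}
A1: add {1} — 1 (Reacher) has 1→7.
A2 = A1; e.g. 0 (Blocker) can still go to 5. Fixed point.
Reacher's attractor = {1, 7}; Blocker avoids the target exactly from the complement.

0, 2, 3, 4, 5, 6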